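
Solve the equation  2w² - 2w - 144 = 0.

Factor: 2(w + 8)(w - 9) = 0.
So w = -8 or w = 9.

w = -8 or w = 9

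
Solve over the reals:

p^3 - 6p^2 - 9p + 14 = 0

p = -2 or p = 1 or p = 7

Possible rational roots are divisors of 14. Testing p = -2 gives 0, so (p + 2) is a factor.
Divide: p^3 - 6p^2 - 9p + 14 = (p + 2)(p^2 - 8p + 7).
Factor the quadratic: p = 7 or p = 1.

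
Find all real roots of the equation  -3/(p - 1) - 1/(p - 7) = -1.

Multiply both sides by (p - 1)(p - 7):
-3(p - 7) - (p - 1) = -(p - 1)(p - 7).
Expand and collect terms: -p^2 + 12p - 29 = 0.
By the quadratic formula, p = (-12 +/- sqrt(28)) / -2, so p ~= 3.3542 or p ~= 8.6458.
Neither value makes a denominator zero (p != 1, p != 7), so both are valid.

p = 3.3542 or p = 8.6458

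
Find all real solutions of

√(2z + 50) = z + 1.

Square both sides: 2z + 50 = (z + 1)².
Expand and rearrange: z² - 49 = 0.
Solving gives z = 7 or z = -7.
Check each candidate in the original equation:
  z = 7: √(64) = 8, while z + 1 = 8 — valid.
  z = -7: √(36) = 6, while z + 1 = -6 — extraneous.

z = 7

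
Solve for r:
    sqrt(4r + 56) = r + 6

r = 2

Square both sides: 4r + 56 = (r + 6)^2.
Expand and rearrange: r^2 + 8r - 20 = 0.
Solving gives r = 2 or r = -10.
Check each candidate in the original equation:
  r = 2: sqrt(64) = 8, while r + 6 = 8 — valid.
  r = -10: sqrt(16) = 4, while r + 6 = -4 — extraneous.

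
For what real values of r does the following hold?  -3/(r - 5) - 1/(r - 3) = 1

Multiply both sides by (r - 5)(r - 3):
-3(r - 3) - (r - 5) = (r - 5)(r - 3).
Expand and collect terms: r^2 - 4r + 1 = 0.
By the quadratic formula, r = (4 +/- sqrt(12)) / 2, so r ~= 3.7321 or r ~= 0.2679.
Neither value makes a denominator zero (r != 5, r != 3), so both are valid.

r = 0.2679 or r = 3.7321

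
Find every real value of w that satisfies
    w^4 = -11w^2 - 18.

No real solutions.

Let u = w^2. The equation becomes u^2 + 11u + 18 = 0.
Factor: (u + 9)(u + 2) = 0, so u = -9 or u = -2.
w^2 = -9 < 0 has no real solution.
w^2 = -2 < 0 has no real solution.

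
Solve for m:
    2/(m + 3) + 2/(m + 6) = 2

Multiply both sides by (m + 3)(m + 6):
2(m + 6) + 2(m + 3) = 2(m + 3)(m + 6).
Expand and collect terms: 2m² + 14m + 18 = 0.
By the quadratic formula, m = (-14 ± √52) / 4, so m ≈ -1.6972 or m ≈ -5.3028.
Neither value makes a denominator zero (m ≠ -3, m ≠ -6), so both are valid.

m = -5.3028 or m = -1.6972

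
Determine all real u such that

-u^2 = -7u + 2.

u = 0.2984 or u = 6.7016

Rearrange to standard form: -u^2 + 7u - 2 = 0.
Discriminant: (7)^2 - 4*(-1)*(-2) = 41.
Quadratic formula: u = (-7 +/- sqrt(41)) / (-2).
So u = 7/2 - sqrt(41)/2 ~= 0.2984 or u = sqrt(41)/2 + 7/2 ~= 6.7016.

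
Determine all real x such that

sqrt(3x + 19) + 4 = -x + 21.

x = 10

Isolate the radical: sqrt(3x + 19) = -x + 17.
Square both sides: 3x + 19 = (-x + 17)^2.
Expand and rearrange: x^2 - 37x + 270 = 0.
Solving gives x = 27 or x = 10.
Check each candidate in the original equation:
  x = 27: sqrt(100) = 10, while -x + 17 = -10 — extraneous.
  x = 10: sqrt(49) = 7, while -x + 17 = 7 — valid.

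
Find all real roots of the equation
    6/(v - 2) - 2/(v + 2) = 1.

v = -2.899 or v = 6.899

Multiply both sides by (v - 2)(v + 2):
6(v + 2) - 2(v - 2) = (v - 2)(v + 2).
Expand and collect terms: v^2 - 4v - 20 = 0.
By the quadratic formula, v = (4 +/- sqrt(96)) / 2, so v ~= 6.899 or v ~= -2.899.
Neither value makes a denominator zero (v != 2, v != -2), so both are valid.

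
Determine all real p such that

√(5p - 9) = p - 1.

p = 2 or p = 5

Square both sides: 5p - 9 = (p - 1)².
Expand and rearrange: p² - 7p + 10 = 0.
Solving gives p = 5 or p = 2.
Check each candidate in the original equation:
  p = 5: √(16) = 4, while p - 1 = 4 — valid.
  p = 2: √(1) = 1, while p - 1 = 1 — valid.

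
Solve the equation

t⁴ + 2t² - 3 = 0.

t = -1 or t = 1

Let u = t². The equation becomes u² + 2u - 3 = 0.
Factor: (u + 3)(u - 1) = 0, so u = -3 or u = 1.
t² = -3 < 0 has no real solution.
t² = 1 gives t = ±1.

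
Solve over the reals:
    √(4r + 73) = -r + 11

r = 2

Square both sides: 4r + 73 = (-r + 11)².
Expand and rearrange: r² - 26r + 48 = 0.
Solving gives r = 24 or r = 2.
Check each candidate in the original equation:
  r = 24: √(169) = 13, while -r + 11 = -13 — extraneous.
  r = 2: √(81) = 9, while -r + 11 = 9 — valid.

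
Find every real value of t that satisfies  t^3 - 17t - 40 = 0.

t = 5

Possible rational roots are divisors of -40. Testing t = 5 gives 0, so (t - 5) is a factor.
Divide: t^3 - 17t - 40 = (t - 5)(t^2 + 5t + 8).
The quadratic t^2 + 5t + 8 has discriminant -7 < 0, so no further real roots.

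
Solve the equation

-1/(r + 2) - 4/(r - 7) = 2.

r = -2.631 or r = 5.131

Multiply both sides by (r + 2)(r - 7):
-(r - 7) - 4(r + 2) = 2(r + 2)(r - 7).
Expand and collect terms: 2r^2 - 5r - 27 = 0.
By the quadratic formula, r = (5 +/- sqrt(241)) / 4, so r ~= 5.131 or r ~= -2.631.
Neither value makes a denominator zero (r != -2, r != 7), so both are valid.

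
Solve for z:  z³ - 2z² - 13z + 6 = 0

Possible rational roots are divisors of 6. Testing z = -3 gives 0, so (z + 3) is a factor.
Divide: z³ - 2z² - 13z + 6 = (z + 3)(z² - 5z + 2).
Apply the quadratic formula to z² - 5z + 2 = 0: z = (5 ± √17)/2, i.e. z ≈ 4.5616 or z ≈ 0.4384.

z = -3 or z = 0.4384 or z = 4.5616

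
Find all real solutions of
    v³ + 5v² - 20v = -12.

Rearrange: v³ + 5v² - 20v + 12 = 0.
Possible rational roots are divisors of 12. Testing v = 2 gives 0, so (v - 2) is a factor.
Divide: v³ + 5v² - 20v + 12 = (v - 2)(v² + 7v - 6).
Apply the quadratic formula to v² + 7v - 6 = 0: v = (-7 ± √73)/2, i.e. v ≈ 0.772 or v ≈ -7.772.

v = -7.772 or v = 0.772 or v = 2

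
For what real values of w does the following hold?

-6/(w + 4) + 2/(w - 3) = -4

Multiply both sides by (w + 4)(w - 3):
-6(w - 3) + 2(w + 4) = -4(w + 4)(w - 3).
Expand and collect terms: -4w² + 22 = 0.
By the quadratic formula, w = (0 ± √352) / -8, so w ≈ -2.3452 or w ≈ 2.3452.
Neither value makes a denominator zero (w ≠ -4, w ≠ 3), so both are valid.

w = -2.3452 or w = 2.3452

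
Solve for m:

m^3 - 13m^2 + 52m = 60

m = 2 or m = 5 or m = 6

Rearrange: m^3 - 13m^2 + 52m - 60 = 0.
Possible rational roots are divisors of -60. Testing m = 5 gives 0, so (m - 5) is a factor.
Divide: m^3 - 13m^2 + 52m - 60 = (m - 5)(m^2 - 8m + 12).
Factor the quadratic: m = 6 or m = 2.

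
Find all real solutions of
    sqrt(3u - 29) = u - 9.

Square both sides: 3u - 29 = (u - 9)^2.
Expand and rearrange: u^2 - 21u + 110 = 0.
Solving gives u = 11 or u = 10.
Check each candidate in the original equation:
  u = 11: sqrt(4) = 2, while u - 9 = 2 — valid.
  u = 10: sqrt(1) = 1, while u - 9 = 1 — valid.

u = 10 or u = 11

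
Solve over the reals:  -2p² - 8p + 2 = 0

p = -4.2361 or p = 0.2361

Discriminant: (-8)² − 4·(-2)·2 = 80.
Quadratic formula: p = (8 ± √80) / (-4).
So p = -√(5) - 2 ≈ -4.2361 or p = -2 + √(5) ≈ 0.2361.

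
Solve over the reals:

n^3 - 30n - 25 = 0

n = -5 or n = -0.8541 or n = 5.8541

Possible rational roots are divisors of -25. Testing n = -5 gives 0, so (n + 5) is a factor.
Divide: n^3 - 30n - 25 = (n + 5)(n^2 - 5n - 5).
Apply the quadratic formula to n^2 - 5n - 5 = 0: n = (5 +/- sqrt(45))/2, i.e. n ~= 5.8541 or n ~= -0.8541.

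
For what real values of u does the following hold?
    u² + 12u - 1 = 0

Discriminant: (12)² − 4·1·(-1) = 148.
Quadratic formula: u = (-12 ± √148) / 2.
So u = -6 + √(37) ≈ 0.0828 or u = -√(37) - 6 ≈ -12.0828.

u = -12.0828 or u = 0.0828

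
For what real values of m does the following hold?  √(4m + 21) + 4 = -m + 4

Isolate the radical: √(4m + 21) = -m.
Square both sides: 4m + 21 = (-m)².
Expand and rearrange: m² - 4m - 21 = 0.
Solving gives m = 7 or m = -3.
Check each candidate in the original equation:
  m = 7: √(49) = 7, while -m = -7 — extraneous.
  m = -3: √(9) = 3, while -m = 3 — valid.

m = -3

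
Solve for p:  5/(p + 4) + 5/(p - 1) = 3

p = -2.838 or p = 3.1713

Multiply both sides by (p + 4)(p - 1):
5(p - 1) + 5(p + 4) = 3(p + 4)(p - 1).
Expand and collect terms: 3p^2 - p - 27 = 0.
By the quadratic formula, p = (1 +/- sqrt(325)) / 6, so p ~= 3.1713 or p ~= -2.838.
Neither value makes a denominator zero (p != -4, p != 1), so both are valid.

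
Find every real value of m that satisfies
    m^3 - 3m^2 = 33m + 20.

m = -4 or m = -0.6533 or m = 7.6533

Rearrange: m^3 - 3m^2 - 33m - 20 = 0.
Possible rational roots are divisors of -20. Testing m = -4 gives 0, so (m + 4) is a factor.
Divide: m^3 - 3m^2 - 33m - 20 = (m + 4)(m^2 - 7m - 5).
Apply the quadratic formula to m^2 - 7m - 5 = 0: m = (7 +/- sqrt(69))/2, i.e. m ~= 7.6533 or m ~= -0.6533.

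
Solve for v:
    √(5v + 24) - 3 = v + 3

Isolate the radical: √(5v + 24) = v + 6.
Square both sides: 5v + 24 = (v + 6)².
Expand and rearrange: v² + 7v + 12 = 0.
Solving gives v = -3 or v = -4.
Check each candidate in the original equation:
  v = -3: √(9) = 3, while v + 6 = 3 — valid.
  v = -4: √(4) = 2, while v + 6 = 2 — valid.

v = -4 or v = -3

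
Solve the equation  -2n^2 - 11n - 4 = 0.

n = -5.1085 or n = -0.3915

Discriminant: (-11)^2 - 4*(-2)*(-4) = 89.
Quadratic formula: n = (11 +/- sqrt(89)) / (-4).
So n = -11/4 - sqrt(89)/4 ~= -5.1085 or n = -11/4 + sqrt(89)/4 ~= -0.3915.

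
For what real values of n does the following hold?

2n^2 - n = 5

Rearrange to standard form: 2n^2 - n - 5 = 0.
Discriminant: (-1)^2 - 4*2*(-5) = 41.
Quadratic formula: n = (1 +/- sqrt(41)) / 4.
So n = 1/4 + sqrt(41)/4 ~= 1.8508 or n = 1/4 - sqrt(41)/4 ~= -1.3508.

n = -1.3508 or n = 1.8508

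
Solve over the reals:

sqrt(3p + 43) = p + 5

Square both sides: 3p + 43 = (p + 5)^2.
Expand and rearrange: p^2 + 7p - 18 = 0.
Solving gives p = 2 or p = -9.
Check each candidate in the original equation:
  p = 2: sqrt(49) = 7, while p + 5 = 7 — valid.
  p = -9: sqrt(16) = 4, while p + 5 = -4 — extraneous.

p = 2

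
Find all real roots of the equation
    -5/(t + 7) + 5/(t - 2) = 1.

t = -10.5777 or t = 5.5777

Multiply both sides by (t + 7)(t - 2):
-5(t - 2) + 5(t + 7) = (t + 7)(t - 2).
Expand and collect terms: t² + 5t - 59 = 0.
By the quadratic formula, t = (-5 ± √261) / 2, so t ≈ 5.5777 or t ≈ -10.5777.
Neither value makes a denominator zero (t ≠ -7, t ≠ 2), so both are valid.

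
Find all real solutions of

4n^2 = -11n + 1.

Rearrange to standard form: 4n^2 + 11n - 1 = 0.
Discriminant: (11)^2 - 4*4*(-1) = 137.
Quadratic formula: n = (-11 +/- sqrt(137)) / 8.
So n = -11/8 + sqrt(137)/8 ~= 0.0881 or n = -sqrt(137)/8 - 11/8 ~= -2.8381.

n = -2.8381 or n = 0.0881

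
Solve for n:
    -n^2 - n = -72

Bring every term to one side: -n^2 - n + 72 = 0.
Factor: -1(n + 9)(n - 8) = 0.
So n = -9 or n = 8.

n = -9 or n = 8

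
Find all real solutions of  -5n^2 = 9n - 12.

n = -2.6916 or n = 0.8916

Rearrange to standard form: -5n^2 - 9n + 12 = 0.
Discriminant: (-9)^2 - 4*(-5)*12 = 321.
Quadratic formula: n = (9 +/- sqrt(321)) / (-10).
So n = -sqrt(321)/10 - 9/10 ~= -2.6916 or n = -9/10 + sqrt(321)/10 ~= 0.8916.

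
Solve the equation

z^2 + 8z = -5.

Rearrange to standard form: z^2 + 8z + 5 = 0.
Discriminant: (8)^2 - 4*1*5 = 44.
Quadratic formula: z = (-8 +/- sqrt(44)) / 2.
So z = -4 + sqrt(11) ~= -0.6834 or z = -4 - sqrt(11) ~= -7.3166.

z = -7.3166 or z = -0.6834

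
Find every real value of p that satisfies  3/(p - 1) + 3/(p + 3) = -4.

Multiply both sides by (p - 1)(p + 3):
3(p + 3) + 3(p - 1) = -4(p - 1)(p + 3).
Expand and collect terms: -4p² - 14p + 6 = 0.
By the quadratic formula, p = (14 ± √292) / -8, so p ≈ -3.886 or p ≈ 0.386.
Neither value makes a denominator zero (p ≠ 1, p ≠ -3), so both are valid.

p = -3.886 or p = 0.386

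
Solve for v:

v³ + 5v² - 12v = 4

Rearrange: v³ + 5v² - 12v - 4 = 0.
Possible rational roots are divisors of -4. Testing v = 2 gives 0, so (v - 2) is a factor.
Divide: v³ + 5v² - 12v - 4 = (v - 2)(v² + 7v + 2).
Apply the quadratic formula to v² + 7v + 2 = 0: v = (-7 ± √41)/2, i.e. v ≈ -0.2984 or v ≈ -6.7016.

v = -6.7016 or v = -0.2984 or v = 2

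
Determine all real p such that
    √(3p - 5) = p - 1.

Square both sides: 3p - 5 = (p - 1)².
Expand and rearrange: p² - 5p + 6 = 0.
Solving gives p = 3 or p = 2.
Check each candidate in the original equation:
  p = 3: √(4) = 2, while p - 1 = 2 — valid.
  p = 2: √(1) = 1, while p - 1 = 1 — valid.

p = 2 or p = 3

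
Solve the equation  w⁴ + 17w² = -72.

No real solutions.

Let u = w². The equation becomes u² + 17u + 72 = 0.
Factor: (u + 8)(u + 9) = 0, so u = -8 or u = -9.
w² = -8 < 0 has no real solution.
w² = -9 < 0 has no real solution.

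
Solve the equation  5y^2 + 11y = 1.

Rearrange to standard form: 5y^2 + 11y - 1 = 0.
Discriminant: (11)^2 - 4*5*(-1) = 141.
Quadratic formula: y = (-11 +/- sqrt(141)) / 10.
So y = -11/10 + sqrt(141)/10 ~= 0.0874 or y = -sqrt(141)/10 - 11/10 ~= -2.2874.

y = -2.2874 or y = 0.0874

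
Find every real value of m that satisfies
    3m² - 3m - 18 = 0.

Factor: 3(m + 2)(m - 3) = 0.
So m = -2 or m = 3.

m = -2 or m = 3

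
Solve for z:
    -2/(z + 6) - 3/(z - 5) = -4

z = -5.5332 or z = 5.7832

Multiply both sides by (z + 6)(z - 5):
-2(z - 5) - 3(z + 6) = -4(z + 6)(z - 5).
Expand and collect terms: -4z² + z + 128 = 0.
By the quadratic formula, z = (-1 ± √2049) / -8, so z ≈ -5.5332 or z ≈ 5.7832.
Neither value makes a denominator zero (z ≠ -6, z ≠ 5), so both are valid.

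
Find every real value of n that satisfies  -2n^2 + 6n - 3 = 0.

n = 0.634 or n = 2.366

Discriminant: (6)^2 - 4*(-2)*(-3) = 12.
Quadratic formula: n = (-6 +/- sqrt(12)) / (-4).
So n = 3/2 - sqrt(3)/2 ~= 0.634 or n = sqrt(3)/2 + 3/2 ~= 2.366.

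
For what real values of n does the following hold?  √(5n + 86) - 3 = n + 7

Isolate the radical: √(5n + 86) = n + 10.
Square both sides: 5n + 86 = (n + 10)².
Expand and rearrange: n² + 15n + 14 = 0.
Solving gives n = -1 or n = -14.
Check each candidate in the original equation:
  n = -1: √(81) = 9, while n + 10 = 9 — valid.
  n = -14: √(16) = 4, while n + 10 = -4 — extraneous.

n = -1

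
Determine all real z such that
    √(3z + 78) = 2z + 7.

Square both sides: 3z + 78 = (2z + 7)².
Expand and rearrange: 4z² + 25z - 29 = 0.
Solving gives z = 1 or z = -7.25.
Check each candidate in the original equation:
  z = 1: √(81) = 9, while 2z + 7 = 9 — valid.
  z = -7.25: √(56.25) = 7.5, while 2z + 7 = -7.5 — extraneous.

z = 1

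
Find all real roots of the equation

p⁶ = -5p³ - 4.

p = -1.5874 or p = -1

Let u = p³. The equation becomes u² + 5u + 4 = 0.
Factor: (u + 1)(u + 4) = 0, so u = -1 or u = -4.
p³ = -1 gives p = -1.
p³ = -4 gives p = -∛(4) ≈ -1.5874.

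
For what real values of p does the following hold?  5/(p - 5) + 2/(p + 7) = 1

p = -5.6394 or p = 10.6394

Multiply both sides by (p - 5)(p + 7):
5(p + 7) + 2(p - 5) = (p - 5)(p + 7).
Expand and collect terms: p^2 - 5p - 60 = 0.
By the quadratic formula, p = (5 +/- sqrt(265)) / 2, so p ~= 10.6394 or p ~= -5.6394.
Neither value makes a denominator zero (p != 5, p != -7), so both are valid.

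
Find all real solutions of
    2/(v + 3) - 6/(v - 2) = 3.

Multiply both sides by (v + 3)(v - 2):
2(v - 2) - 6(v + 3) = 3(v + 3)(v - 2).
Expand and collect terms: 3v^2 + 7v + 4 = 0.
Factor or apply the quadratic formula: v = -1 or v = -1.3333.
Neither value makes a denominator zero (v != -3, v != 2), so both are valid.

v = -1.3333 or v = -1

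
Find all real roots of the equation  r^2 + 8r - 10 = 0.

r = -9.099 or r = 1.099

Discriminant: (8)^2 - 4*1*(-10) = 104.
Quadratic formula: r = (-8 +/- sqrt(104)) / 2.
So r = -4 + sqrt(26) ~= 1.099 or r = -sqrt(26) - 4 ~= -9.099.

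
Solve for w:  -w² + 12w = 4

Rearrange to standard form: -w² + 12w - 4 = 0.
Discriminant: (12)² − 4·(-1)·(-4) = 128.
Quadratic formula: w = (-12 ± √128) / (-2).
So w = 6 - 4·√(2) ≈ 0.3431 or w = 4·√(2) + 6 ≈ 11.6569.

w = 0.3431 or w = 11.6569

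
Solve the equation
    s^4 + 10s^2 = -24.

Let u = s^2. The equation becomes u^2 + 10u + 24 = 0.
Factor: (u + 6)(u + 4) = 0, so u = -6 or u = -4.
s^2 = -6 < 0 has no real solution.
s^2 = -4 < 0 has no real solution.

No real solutions.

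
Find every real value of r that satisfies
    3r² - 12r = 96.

r = -4 or r = 8

Bring every term to one side: 3r² - 12r - 96 = 0.
Factor: 3(r + 4)(r - 8) = 0.
So r = -4 or r = 8.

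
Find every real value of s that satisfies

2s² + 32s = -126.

s = -9 or s = -7

Bring every term to one side: 2s² + 32s + 126 = 0.
Factor: 2(s + 9)(s + 7) = 0.
So s = -9 or s = -7.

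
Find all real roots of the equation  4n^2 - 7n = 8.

n = -0.788 or n = 2.538

Rearrange to standard form: 4n^2 - 7n - 8 = 0.
Discriminant: (-7)^2 - 4*4*(-8) = 177.
Quadratic formula: n = (7 +/- sqrt(177)) / 8.
So n = 7/8 + sqrt(177)/8 ~= 2.538 or n = 7/8 - sqrt(177)/8 ~= -0.788.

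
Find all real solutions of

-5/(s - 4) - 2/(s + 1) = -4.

s = -0.6067 or s = 5.3567

Multiply both sides by (s - 4)(s + 1):
-5(s + 1) - 2(s - 4) = -4(s - 4)(s + 1).
Expand and collect terms: -4s^2 + 19s + 13 = 0.
By the quadratic formula, s = (-19 +/- sqrt(569)) / -8, so s ~= -0.6067 or s ~= 5.3567.
Neither value makes a denominator zero (s != 4, s != -1), so both are valid.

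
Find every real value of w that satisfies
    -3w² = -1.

w = -0.5774 or w = 0.5774

Rearrange to standard form: -3w² + 1 = 0.
Discriminant: (0)² − 4·(-3)·1 = 12.
Quadratic formula: w = (0 ± √12) / (-6).
So w = -√(3)/3 ≈ -0.5774 or w = √(3)/3 ≈ 0.5774.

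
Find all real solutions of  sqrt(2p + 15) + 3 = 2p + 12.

p = -3

Isolate the radical: sqrt(2p + 15) = 2p + 9.
Square both sides: 2p + 15 = (2p + 9)^2.
Expand and rearrange: 4p^2 + 34p + 66 = 0.
Solving gives p = -3 or p = -5.5.
Check each candidate in the original equation:
  p = -3: sqrt(9) = 3, while 2p + 9 = 3 — valid.
  p = -5.5: sqrt(4) = 2, while 2p + 9 = -2 — extraneous.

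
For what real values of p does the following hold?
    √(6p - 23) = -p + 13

p = 8

Square both sides: 6p - 23 = (-p + 13)².
Expand and rearrange: p² - 32p + 192 = 0.
Solving gives p = 24 or p = 8.
Check each candidate in the original equation:
  p = 24: √(121) = 11, while -p + 13 = -11 — extraneous.
  p = 8: √(25) = 5, while -p + 13 = 5 — valid.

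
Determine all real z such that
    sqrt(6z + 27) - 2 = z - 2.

z = 9

Isolate the radical: sqrt(6z + 27) = z.
Square both sides: 6z + 27 = (z)^2.
Expand and rearrange: z^2 - 6z - 27 = 0.
Solving gives z = 9 or z = -3.
Check each candidate in the original equation:
  z = 9: sqrt(81) = 9, while z = 9 — valid.
  z = -3: sqrt(9) = 3, while z = -3 — extraneous.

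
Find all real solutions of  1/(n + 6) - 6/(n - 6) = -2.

n = -6.4026 or n = 8.9026

Multiply both sides by (n + 6)(n - 6):
(n - 6) - 6(n + 6) = -2(n + 6)(n - 6).
Expand and collect terms: -2n^2 + 5n + 114 = 0.
By the quadratic formula, n = (-5 +/- sqrt(937)) / -4, so n ~= -6.4026 or n ~= 8.9026.
Neither value makes a denominator zero (n != -6, n != 6), so both are valid.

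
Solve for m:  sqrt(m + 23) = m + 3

m = 2

Square both sides: m + 23 = (m + 3)^2.
Expand and rearrange: m^2 + 5m - 14 = 0.
Solving gives m = 2 or m = -7.
Check each candidate in the original equation:
  m = 2: sqrt(25) = 5, while m + 3 = 5 — valid.
  m = -7: sqrt(16) = 4, while m + 3 = -4 — extraneous.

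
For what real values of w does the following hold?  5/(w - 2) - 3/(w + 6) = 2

Multiply both sides by (w - 2)(w + 6):
5(w + 6) - 3(w - 2) = 2(w - 2)(w + 6).
Expand and collect terms: 2w² + 6w - 60 = 0.
By the quadratic formula, w = (-6 ± √516) / 4, so w ≈ 4.1789 or w ≈ -7.1789.
Neither value makes a denominator zero (w ≠ 2, w ≠ -6), so both are valid.

w = -7.1789 or w = 4.1789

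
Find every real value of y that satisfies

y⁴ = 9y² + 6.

y = -3.1022 or y = 3.1022

Let u = y². The equation becomes u² - 9u - 6 = 0.
By the quadratic formula, u = 9/2 + √(105)/2 or u = 9/2 - √(105)/2.
y² = 9/2 + √(105)/2 gives y = ±√(9/2 + √(105)/2) ≈ ±3.1022.
y² = 9/2 - √(105)/2 < 0 has no real solution.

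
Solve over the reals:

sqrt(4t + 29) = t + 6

t = -1

Square both sides: 4t + 29 = (t + 6)^2.
Expand and rearrange: t^2 + 8t + 7 = 0.
Solving gives t = -1 or t = -7.
Check each candidate in the original equation:
  t = -1: sqrt(25) = 5, while t + 6 = 5 — valid.
  t = -7: sqrt(1) = 1, while t + 6 = -1 — extraneous.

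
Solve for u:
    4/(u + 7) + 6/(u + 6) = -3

u = -9.8081 or u = -6.5252

Multiply both sides by (u + 7)(u + 6):
4(u + 6) + 6(u + 7) = -3(u + 7)(u + 6).
Expand and collect terms: -3u² - 49u - 192 = 0.
By the quadratic formula, u = (49 ± √97) / -6, so u ≈ -9.8081 or u ≈ -6.5252.
Neither value makes a denominator zero (u ≠ -7, u ≠ -6), so both are valid.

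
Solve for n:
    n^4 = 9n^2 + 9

n = -3.1477 or n = 3.1477

Let u = n^2. The equation becomes u^2 - 9u - 9 = 0.
By the quadratic formula, u = 9/2 + 3*sqrt(13)/2 or u = 9/2 - 3*sqrt(13)/2.
n^2 = 9/2 + 3*sqrt(13)/2 gives n = +/-sqrt(9/2 + 3*sqrt(13)/2) ~= +/-3.1477.
n^2 = 9/2 - 3*sqrt(13)/2 < 0 has no real solution.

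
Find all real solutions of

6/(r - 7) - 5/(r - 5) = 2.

Multiply both sides by (r - 7)(r - 5):
6(r - 5) - 5(r - 7) = 2(r - 7)(r - 5).
Expand and collect terms: 2r^2 - 25r + 65 = 0.
By the quadratic formula, r = (25 +/- sqrt(105)) / 4, so r ~= 8.8117 or r ~= 3.6883.
Neither value makes a denominator zero (r != 7, r != 5), so both are valid.

r = 3.6883 or r = 8.8117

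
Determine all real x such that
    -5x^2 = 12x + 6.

Rearrange to standard form: -5x^2 - 12x - 6 = 0.
Discriminant: (-12)^2 - 4*(-5)*(-6) = 24.
Quadratic formula: x = (12 +/- sqrt(24)) / (-10).
So x = -6/5 - sqrt(6)/5 ~= -1.6899 or x = -6/5 + sqrt(6)/5 ~= -0.7101.

x = -1.6899 or x = -0.7101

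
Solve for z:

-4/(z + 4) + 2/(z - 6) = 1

Multiply both sides by (z + 4)(z - 6):
-4(z - 6) + 2(z + 4) = (z + 4)(z - 6).
Expand and collect terms: z^2 - 56 = 0.
By the quadratic formula, z = (0 +/- sqrt(224)) / 2, so z ~= 7.4833 or z ~= -7.4833.
Neither value makes a denominator zero (z != -4, z != 6), so both are valid.

z = -7.4833 or z = 7.4833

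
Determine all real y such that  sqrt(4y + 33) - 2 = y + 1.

Isolate the radical: sqrt(4y + 33) = y + 3.
Square both sides: 4y + 33 = (y + 3)^2.
Expand and rearrange: y^2 + 2y - 24 = 0.
Solving gives y = 4 or y = -6.
Check each candidate in the original equation:
  y = 4: sqrt(49) = 7, while y + 3 = 7 — valid.
  y = -6: sqrt(9) = 3, while y + 3 = -3 — extraneous.

y = 4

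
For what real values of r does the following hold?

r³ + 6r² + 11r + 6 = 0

r = -3 or r = -2 or r = -1

Possible rational roots are divisors of 6. Testing r = -2 gives 0, so (r + 2) is a factor.
Divide: r³ + 6r² + 11r + 6 = (r + 2)(r² + 4r + 3).
Factor the quadratic: r = -1 or r = -3.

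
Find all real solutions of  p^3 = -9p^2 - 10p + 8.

Rearrange: p^3 + 9p^2 + 10p - 8 = 0.
Possible rational roots are divisors of -8. Testing p = -2 gives 0, so (p + 2) is a factor.
Divide: p^3 + 9p^2 + 10p - 8 = (p + 2)(p^2 + 7p - 4).
Apply the quadratic formula to p^2 + 7p - 4 = 0: p = (-7 +/- sqrt(65))/2, i.e. p ~= 0.5311 or p ~= -7.5311.

p = -7.5311 or p = -2 or p = 0.5311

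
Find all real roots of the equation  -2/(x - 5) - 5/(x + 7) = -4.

Multiply both sides by (x - 5)(x + 7):
-2(x + 7) - 5(x - 5) = -4(x - 5)(x + 7).
Expand and collect terms: -4x^2 - x + 129 = 0.
By the quadratic formula, x = (1 +/- sqrt(2065)) / -8, so x ~= -5.8053 or x ~= 5.5553.
Neither value makes a denominator zero (x != 5, x != -7), so both are valid.

x = -5.8053 or x = 5.5553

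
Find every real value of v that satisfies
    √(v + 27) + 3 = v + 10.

Isolate the radical: √(v + 27) = v + 7.
Square both sides: v + 27 = (v + 7)².
Expand and rearrange: v² + 13v + 22 = 0.
Solving gives v = -2 or v = -11.
Check each candidate in the original equation:
  v = -2: √(25) = 5, while v + 7 = 5 — valid.
  v = -11: √(16) = 4, while v + 7 = -4 — extraneous.

v = -2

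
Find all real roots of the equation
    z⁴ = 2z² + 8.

Let u = z². The equation becomes u² - 2u - 8 = 0.
Factor: (u + 2)(u - 4) = 0, so u = -2 or u = 4.
z² = -2 < 0 has no real solution.
z² = 4 gives z = ±2.

z = -2 or z = 2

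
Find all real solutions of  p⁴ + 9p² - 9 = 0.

Let u = p². The equation becomes u² + 9u - 9 = 0.
By the quadratic formula, u = -9/2 + 3·√(13)/2 or u = -3·√(13)/2 - 9/2.
p² = -9/2 + 3·√(13)/2 gives p = ±√(-9/2 + 3·√(13)/2) ≈ ±0.9531.
p² = -3·√(13)/2 - 9/2 < 0 has no real solution.

p = -0.9531 or p = 0.9531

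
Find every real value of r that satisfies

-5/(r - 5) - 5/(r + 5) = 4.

r = -6.4039 or r = 3.9039

Multiply both sides by (r - 5)(r + 5):
-5(r + 5) - 5(r - 5) = 4(r - 5)(r + 5).
Expand and collect terms: 4r² + 10r - 100 = 0.
By the quadratic formula, r = (-10 ± √1700) / 8, so r ≈ 3.9039 or r ≈ -6.4039.
Neither value makes a denominator zero (r ≠ 5, r ≠ -5), so both are valid.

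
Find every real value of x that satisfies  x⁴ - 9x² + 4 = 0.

x = -2.9208 or x = -0.6847 or x = 0.6847 or x = 2.9208

Let u = x². The equation becomes u² - 9u + 4 = 0.
By the quadratic formula, u = √(65)/2 + 9/2 or u = 9/2 - √(65)/2.
x² = √(65)/2 + 9/2 gives x = ±√(√(65)/2 + 9/2) ≈ ±2.9208.
x² = 9/2 - √(65)/2 gives x = ±√(9/2 - √(65)/2) ≈ ±0.6847.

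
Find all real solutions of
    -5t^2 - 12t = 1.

Rearrange to standard form: -5t^2 - 12t - 1 = 0.
Discriminant: (-12)^2 - 4*(-5)*(-1) = 124.
Quadratic formula: t = (12 +/- sqrt(124)) / (-10).
So t = -6/5 - sqrt(31)/5 ~= -2.3136 or t = -6/5 + sqrt(31)/5 ~= -0.0864.

t = -2.3136 or t = -0.0864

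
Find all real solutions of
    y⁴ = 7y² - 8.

y = -2.3583 or y = -1.1994 or y = 1.1994 or y = 2.3583

Let u = y². The equation becomes u² - 7u + 8 = 0.
By the quadratic formula, u = √(17)/2 + 7/2 or u = 7/2 - √(17)/2.
y² = √(17)/2 + 7/2 gives y = ±√(√(17)/2 + 7/2) ≈ ±2.3583.
y² = 7/2 - √(17)/2 gives y = ±√(7/2 - √(17)/2) ≈ ±1.1994.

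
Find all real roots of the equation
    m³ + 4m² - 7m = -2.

Rearrange: m³ + 4m² - 7m + 2 = 0.
Possible rational roots are divisors of 2. Testing m = 1 gives 0, so (m - 1) is a factor.
Divide: m³ + 4m² - 7m + 2 = (m - 1)(m² + 5m - 2).
Apply the quadratic formula to m² + 5m - 2 = 0: m = (-5 ± √33)/2, i.e. m ≈ 0.3723 or m ≈ -5.3723.

m = -5.3723 or m = 0.3723 or m = 1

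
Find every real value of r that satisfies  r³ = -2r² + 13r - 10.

Rearrange: r³ + 2r² - 13r + 10 = 0.
Possible rational roots are divisors of 10. Testing r = 1 gives 0, so (r - 1) is a factor.
Divide: r³ + 2r² - 13r + 10 = (r - 1)(r² + 3r - 10).
Factor the quadratic: r = 2 or r = -5.

r = -5 or r = 1 or r = 2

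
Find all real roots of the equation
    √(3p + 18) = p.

p = 6

Square both sides: 3p + 18 = (p)².
Expand and rearrange: p² - 3p - 18 = 0.
Solving gives p = 6 or p = -3.
Check each candidate in the original equation:
  p = 6: √(36) = 6, while p = 6 — valid.
  p = -3: √(9) = 3, while p = -3 — extraneous.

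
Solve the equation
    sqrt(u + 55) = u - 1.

Square both sides: u + 55 = (u - 1)^2.
Expand and rearrange: u^2 - 3u - 54 = 0.
Solving gives u = 9 or u = -6.
Check each candidate in the original equation:
  u = 9: sqrt(64) = 8, while u - 1 = 8 — valid.
  u = -6: sqrt(49) = 7, while u - 1 = -7 — extraneous.

u = 9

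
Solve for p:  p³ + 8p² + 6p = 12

p = -6.873 or p = -2 or p = 0.873

Rearrange: p³ + 8p² + 6p - 12 = 0.
Possible rational roots are divisors of -12. Testing p = -2 gives 0, so (p + 2) is a factor.
Divide: p³ + 8p² + 6p - 12 = (p + 2)(p² + 6p - 6).
Apply the quadratic formula to p² + 6p - 6 = 0: p = (-6 ± √60)/2, i.e. p ≈ 0.873 or p ≈ -6.873.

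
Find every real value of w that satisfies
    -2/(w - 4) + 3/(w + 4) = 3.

w = -2.8929 or w = 3.2263

Multiply both sides by (w - 4)(w + 4):
-2(w + 4) + 3(w - 4) = 3(w - 4)(w + 4).
Expand and collect terms: 3w² - w - 28 = 0.
By the quadratic formula, w = (1 ± √337) / 6, so w ≈ 3.2263 or w ≈ -2.8929.
Neither value makes a denominator zero (w ≠ 4, w ≠ -4), so both are valid.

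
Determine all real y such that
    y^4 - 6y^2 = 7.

y = -2.6458 or y = 2.6458

Let u = y^2. The equation becomes u^2 - 6u - 7 = 0.
Factor: (u + 1)(u - 7) = 0, so u = -1 or u = 7.
y^2 = -1 < 0 has no real solution.
y^2 = 7 gives y = +/-sqrt(7) ~= +/-2.6458.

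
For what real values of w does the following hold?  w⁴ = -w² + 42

Let u = w². The equation becomes u² + u - 42 = 0.
Factor: (u - 6)(u + 7) = 0, so u = 6 or u = -7.
w² = 6 gives w = ±√(6) ≈ ±2.4495.
w² = -7 < 0 has no real solution.

w = -2.4495 or w = 2.4495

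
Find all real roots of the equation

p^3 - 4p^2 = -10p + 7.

Rearrange: p^3 - 4p^2 + 10p - 7 = 0.
Possible rational roots are divisors of -7. Testing p = 1 gives 0, so (p - 1) is a factor.
Divide: p^3 - 4p^2 + 10p - 7 = (p - 1)(p^2 - 3p + 7).
The quadratic p^2 - 3p + 7 has discriminant -19 < 0, so no further real roots.

p = 1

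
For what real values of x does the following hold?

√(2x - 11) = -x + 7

Square both sides: 2x - 11 = (-x + 7)².
Expand and rearrange: x² - 16x + 60 = 0.
Solving gives x = 10 or x = 6.
Check each candidate in the original equation:
  x = 10: √(9) = 3, while -x + 7 = -3 — extraneous.
  x = 6: √(1) = 1, while -x + 7 = 1 — valid.

x = 6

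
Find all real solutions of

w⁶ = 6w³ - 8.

w = 1.2599 or w = 1.5874

Let u = w³. The equation becomes u² - 6u + 8 = 0.
Factor: (u - 2)(u - 4) = 0, so u = 2 or u = 4.
w³ = 2 gives w = ∛(2) ≈ 1.2599.
w³ = 4 gives w = ∛(4) ≈ 1.5874.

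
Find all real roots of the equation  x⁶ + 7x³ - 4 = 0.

x = -1.9601 or x = 0.8098

Let u = x³. The equation becomes u² + 7u - 4 = 0.
By the quadratic formula, u = -7/2 + √(65)/2 or u = -√(65)/2 - 7/2.
x³ = -7/2 + √(65)/2 gives x = ∛(-7/2 + √(65)/2) ≈ 0.8098.
x³ = -√(65)/2 - 7/2 gives x = -∛(7/2 + √(65)/2) ≈ -1.9601.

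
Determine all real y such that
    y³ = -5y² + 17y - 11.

y = -7.4721 or y = 1 or y = 1.4721

Rearrange: y³ + 5y² - 17y + 11 = 0.
Possible rational roots are divisors of 11. Testing y = 1 gives 0, so (y - 1) is a factor.
Divide: y³ + 5y² - 17y + 11 = (y - 1)(y² + 6y - 11).
Apply the quadratic formula to y² + 6y - 11 = 0: y = (-6 ± √80)/2, i.e. y ≈ 1.4721 or y ≈ -7.4721.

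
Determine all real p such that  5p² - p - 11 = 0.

p = -1.3866 or p = 1.5866

Discriminant: (-1)² − 4·5·(-11) = 221.
Quadratic formula: p = (1 ± √221) / 10.
So p = 1/10 + √(221)/10 ≈ 1.5866 or p = 1/10 - √(221)/10 ≈ -1.3866.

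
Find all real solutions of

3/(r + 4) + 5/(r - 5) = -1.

Multiply both sides by (r + 4)(r - 5):
3(r - 5) + 5(r + 4) = -(r + 4)(r - 5).
Expand and collect terms: -r² - 7r + 15 = 0.
By the quadratic formula, r = (7 ± √109) / -2, so r ≈ -8.7202 or r ≈ 1.7202.
Neither value makes a denominator zero (r ≠ -4, r ≠ 5), so both are valid.

r = -8.7202 or r = 1.7202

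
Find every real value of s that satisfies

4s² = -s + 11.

s = -1.788 or s = 1.538

Rearrange to standard form: 4s² + s - 11 = 0.
Discriminant: (1)² − 4·4·(-11) = 177.
Quadratic formula: s = (-1 ± √177) / 8.
So s = -1/8 + √(177)/8 ≈ 1.538 or s = -√(177)/8 - 1/8 ≈ -1.788.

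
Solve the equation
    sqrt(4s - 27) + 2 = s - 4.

s = 7 or s = 9

Isolate the radical: sqrt(4s - 27) = s - 6.
Square both sides: 4s - 27 = (s - 6)^2.
Expand and rearrange: s^2 - 16s + 63 = 0.
Solving gives s = 9 or s = 7.
Check each candidate in the original equation:
  s = 9: sqrt(9) = 3, while s - 6 = 3 — valid.
  s = 7: sqrt(1) = 1, while s - 6 = 1 — valid.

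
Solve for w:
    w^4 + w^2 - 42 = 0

w = -2.4495 or w = 2.4495

Let u = w^2. The equation becomes u^2 + u - 42 = 0.
Factor: (u - 6)(u + 7) = 0, so u = 6 or u = -7.
w^2 = 6 gives w = +/-sqrt(6) ~= +/-2.4495.
w^2 = -7 < 0 has no real solution.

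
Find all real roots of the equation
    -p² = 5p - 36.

Bring every term to one side: -p² - 5p + 36 = 0.
Factor: -1(p - 4)(p + 9) = 0.
So p = 4 or p = -9.

p = -9 or p = 4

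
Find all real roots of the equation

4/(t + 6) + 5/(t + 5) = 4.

t = -5.6559 or t = -3.0941

Multiply both sides by (t + 6)(t + 5):
4(t + 5) + 5(t + 6) = 4(t + 6)(t + 5).
Expand and collect terms: 4t² + 35t + 70 = 0.
By the quadratic formula, t = (-35 ± √105) / 8, so t ≈ -3.0941 or t ≈ -5.6559.
Neither value makes a denominator zero (t ≠ -6, t ≠ -5), so both are valid.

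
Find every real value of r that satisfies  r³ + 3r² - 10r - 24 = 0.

r = -4 or r = -2 or r = 3

Possible rational roots are divisors of -24. Testing r = -4 gives 0, so (r + 4) is a factor.
Divide: r³ + 3r² - 10r - 24 = (r + 4)(r² - r - 6).
Factor the quadratic: r = 3 or r = -2.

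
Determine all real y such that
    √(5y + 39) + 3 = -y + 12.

Isolate the radical: √(5y + 39) = -y + 9.
Square both sides: 5y + 39 = (-y + 9)².
Expand and rearrange: y² - 23y + 42 = 0.
Solving gives y = 21 or y = 2.
Check each candidate in the original equation:
  y = 21: √(144) = 12, while -y + 9 = -12 — extraneous.
  y = 2: √(49) = 7, while -y + 9 = 7 — valid.

y = 2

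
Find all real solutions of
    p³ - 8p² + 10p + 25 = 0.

Possible rational roots are divisors of 25. Testing p = 5 gives 0, so (p - 5) is a factor.
Divide: p³ - 8p² + 10p + 25 = (p - 5)(p² - 3p - 5).
Apply the quadratic formula to p² - 3p - 5 = 0: p = (3 ± √29)/2, i.e. p ≈ 4.1926 or p ≈ -1.1926.

p = -1.1926 or p = 4.1926 or p = 5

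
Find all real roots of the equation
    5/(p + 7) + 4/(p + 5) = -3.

Multiply both sides by (p + 7)(p + 5):
5(p + 5) + 4(p + 7) = -3(p + 7)(p + 5).
Expand and collect terms: -3p^2 - 45p - 158 = 0.
By the quadratic formula, p = (45 +/- sqrt(129)) / -6, so p ~= -9.393 or p ~= -5.607.
Neither value makes a denominator zero (p != -7, p != -5), so both are valid.

p = -9.393 or p = -5.607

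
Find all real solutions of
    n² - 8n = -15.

n = 3 or n = 5

Bring every term to one side: n² - 8n + 15 = 0.
Factor: (n - 5)(n - 3) = 0.
So n = 5 or n = 3.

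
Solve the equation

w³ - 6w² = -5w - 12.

w = -1 or w = 3 or w = 4

Rearrange: w³ - 6w² + 5w + 12 = 0.
Possible rational roots are divisors of 12. Testing w = 4 gives 0, so (w - 4) is a factor.
Divide: w³ - 6w² + 5w + 12 = (w - 4)(w² - 2w - 3).
Factor the quadratic: w = 3 or w = -1.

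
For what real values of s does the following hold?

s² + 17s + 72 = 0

s = -9 or s = -8

Factor: (s + 9)(s + 8) = 0.
So s = -9 or s = -8.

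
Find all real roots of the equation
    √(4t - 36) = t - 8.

t = 10

Square both sides: 4t - 36 = (t - 8)².
Expand and rearrange: t² - 20t + 100 = 0.
This gives the repeated root t = 10.
Check in the original equation:
  t = 10: √(4) = 2, while t - 8 = 2 — valid.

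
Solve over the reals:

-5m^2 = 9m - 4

m = -2.1689 or m = 0.3689

Rearrange to standard form: -5m^2 - 9m + 4 = 0.
Discriminant: (-9)^2 - 4*(-5)*4 = 161.
Quadratic formula: m = (9 +/- sqrt(161)) / (-10).
So m = -sqrt(161)/10 - 9/10 ~= -2.1689 or m = -9/10 + sqrt(161)/10 ~= 0.3689.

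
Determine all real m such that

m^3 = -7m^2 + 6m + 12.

m = -7.5826 or m = -1 or m = 1.5826

Rearrange: m^3 + 7m^2 - 6m - 12 = 0.
Possible rational roots are divisors of -12. Testing m = -1 gives 0, so (m + 1) is a factor.
Divide: m^3 + 7m^2 - 6m - 12 = (m + 1)(m^2 + 6m - 12).
Apply the quadratic formula to m^2 + 6m - 12 = 0: m = (-6 +/- sqrt(84))/2, i.e. m ~= 1.5826 or m ~= -7.5826.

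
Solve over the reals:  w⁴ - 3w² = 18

Let u = w². The equation becomes u² - 3u - 18 = 0.
Factor: (u + 3)(u - 6) = 0, so u = -3 or u = 6.
w² = -3 < 0 has no real solution.
w² = 6 gives w = ±√(6) ≈ ±2.4495.

w = -2.4495 or w = 2.4495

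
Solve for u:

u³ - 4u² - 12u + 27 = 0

u = -3 or u = 1.6972 or u = 5.3028

Possible rational roots are divisors of 27. Testing u = -3 gives 0, so (u + 3) is a factor.
Divide: u³ - 4u² - 12u + 27 = (u + 3)(u² - 7u + 9).
Apply the quadratic formula to u² - 7u + 9 = 0: u = (7 ± √13)/2, i.e. u ≈ 5.3028 or u ≈ 1.6972.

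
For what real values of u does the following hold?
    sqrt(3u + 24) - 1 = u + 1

u = 4

Isolate the radical: sqrt(3u + 24) = u + 2.
Square both sides: 3u + 24 = (u + 2)^2.
Expand and rearrange: u^2 + u - 20 = 0.
Solving gives u = 4 or u = -5.
Check each candidate in the original equation:
  u = 4: sqrt(36) = 6, while u + 2 = 6 — valid.
  u = -5: sqrt(9) = 3, while u + 2 = -3 — extraneous.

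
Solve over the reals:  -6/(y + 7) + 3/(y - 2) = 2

Multiply both sides by (y + 7)(y - 2):
-6(y - 2) + 3(y + 7) = 2(y + 7)(y - 2).
Expand and collect terms: 2y² + 13y - 61 = 0.
By the quadratic formula, y = (-13 ± √657) / 4, so y ≈ 3.158 or y ≈ -9.658.
Neither value makes a denominator zero (y ≠ -7, y ≠ 2), so both are valid.

y = -9.658 or y = 3.158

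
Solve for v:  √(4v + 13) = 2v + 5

v = -1

Square both sides: 4v + 13 = (2v + 5)².
Expand and rearrange: 4v² + 16v + 12 = 0.
Solving gives v = -1 or v = -3.
Check each candidate in the original equation:
  v = -1: √(9) = 3, while 2v + 5 = 3 — valid.
  v = -3: √(1) = 1, while 2v + 5 = -1 — extraneous.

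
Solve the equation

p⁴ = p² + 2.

p = -1.4142 or p = 1.4142

Let u = p². The equation becomes u² - u - 2 = 0.
Factor: (u - 2)(u + 1) = 0, so u = 2 or u = -1.
p² = 2 gives p = ±√(2) ≈ ±1.4142.
p² = -1 < 0 has no real solution.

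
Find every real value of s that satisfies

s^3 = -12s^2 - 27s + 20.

s = -8.5826 or s = -4 or s = 0.5826

Rearrange: s^3 + 12s^2 + 27s - 20 = 0.
Possible rational roots are divisors of -20. Testing s = -4 gives 0, so (s + 4) is a factor.
Divide: s^3 + 12s^2 + 27s - 20 = (s + 4)(s^2 + 8s - 5).
Apply the quadratic formula to s^2 + 8s - 5 = 0: s = (-8 +/- sqrt(84))/2, i.e. s ~= 0.5826 or s ~= -8.5826.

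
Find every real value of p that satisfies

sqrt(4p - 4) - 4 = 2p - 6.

p = 1 or p = 2

Isolate the radical: sqrt(4p - 4) = 2p - 2.
Square both sides: 4p - 4 = (2p - 2)^2.
Expand and rearrange: 4p^2 - 12p + 8 = 0.
Solving gives p = 2 or p = 1.
Check each candidate in the original equation:
  p = 2: sqrt(4) = 2, while 2p - 2 = 2 — valid.
  p = 1: sqrt(0) = 0, while 2p - 2 = 0 — valid.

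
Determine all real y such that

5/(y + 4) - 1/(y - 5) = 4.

y = -2.7081 or y = 4.7081

Multiply both sides by (y + 4)(y - 5):
5(y - 5) - (y + 4) = 4(y + 4)(y - 5).
Expand and collect terms: 4y^2 - 8y - 51 = 0.
By the quadratic formula, y = (8 +/- sqrt(880)) / 8, so y ~= 4.7081 or y ~= -2.7081.
Neither value makes a denominator zero (y != -4, y != 5), so both are valid.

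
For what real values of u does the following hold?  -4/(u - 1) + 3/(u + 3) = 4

Multiply both sides by (u - 1)(u + 3):
-4(u + 3) + 3(u - 1) = 4(u - 1)(u + 3).
Expand and collect terms: 4u² + 9u + 3 = 0.
By the quadratic formula, u = (-9 ± √33) / 8, so u ≈ -0.4069 or u ≈ -1.8431.
Neither value makes a denominator zero (u ≠ 1, u ≠ -3), so both are valid.

u = -1.8431 or u = -0.4069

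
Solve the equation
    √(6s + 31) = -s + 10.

s = 3

Square both sides: 6s + 31 = (-s + 10)².
Expand and rearrange: s² - 26s + 69 = 0.
Solving gives s = 23 or s = 3.
Check each candidate in the original equation:
  s = 23: √(169) = 13, while -s + 10 = -13 — extraneous.
  s = 3: √(49) = 7, while -s + 10 = 7 — valid.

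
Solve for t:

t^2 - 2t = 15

Bring every term to one side: t^2 - 2t - 15 = 0.
Factor: (t + 3)(t - 5) = 0.
So t = -3 or t = 5.

t = -3 or t = 5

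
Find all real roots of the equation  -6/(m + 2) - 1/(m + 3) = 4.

Multiply both sides by (m + 2)(m + 3):
-6(m + 3) - (m + 2) = 4(m + 2)(m + 3).
Expand and collect terms: 4m^2 + 27m + 44 = 0.
Factor or apply the quadratic formula: m = -2.75 or m = -4.
Neither value makes a denominator zero (m != -2, m != -3), so both are valid.

m = -4 or m = -2.75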